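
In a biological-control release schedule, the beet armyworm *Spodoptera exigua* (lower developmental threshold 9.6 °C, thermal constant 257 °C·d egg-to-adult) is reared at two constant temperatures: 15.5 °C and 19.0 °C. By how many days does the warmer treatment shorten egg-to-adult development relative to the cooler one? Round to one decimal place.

At 15.5 °C: 257 / (15.5 − 9.6) = 257 / 5.9 = 43.559 d.
At 19.0 °C: 257 / (19.0 − 9.6) = 257 / 9.4 = 27.340 d.
Difference = |43.559 − 27.340| = 16.219 ≈ 16.2 days.

16.2 days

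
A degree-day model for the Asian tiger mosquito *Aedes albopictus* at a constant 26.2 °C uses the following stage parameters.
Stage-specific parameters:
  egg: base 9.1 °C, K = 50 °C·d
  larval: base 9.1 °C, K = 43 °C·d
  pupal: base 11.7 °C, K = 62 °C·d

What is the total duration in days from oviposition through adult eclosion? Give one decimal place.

9.7 days

egg: 50 / (26.2 − 9.1) = 50 / 17.1 = 2.924 d.
larval: 43 / (26.2 − 9.1) = 43 / 17.1 = 2.515 d.
pupal: 62 / (26.2 − 11.7) = 62 / 14.5 = 4.276 d.
Sum = 9.714 ≈ 9.7 days.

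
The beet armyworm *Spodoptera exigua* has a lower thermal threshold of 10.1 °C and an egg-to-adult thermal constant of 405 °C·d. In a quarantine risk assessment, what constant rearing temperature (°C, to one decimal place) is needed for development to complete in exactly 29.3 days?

Required daily accumulation = 405 / 29.3 = 13.823 DD/day.
T = T_base + 13.823 = 10.1 + 13.823 = 23.923 ≈ 23.9 °C.

23.9 °C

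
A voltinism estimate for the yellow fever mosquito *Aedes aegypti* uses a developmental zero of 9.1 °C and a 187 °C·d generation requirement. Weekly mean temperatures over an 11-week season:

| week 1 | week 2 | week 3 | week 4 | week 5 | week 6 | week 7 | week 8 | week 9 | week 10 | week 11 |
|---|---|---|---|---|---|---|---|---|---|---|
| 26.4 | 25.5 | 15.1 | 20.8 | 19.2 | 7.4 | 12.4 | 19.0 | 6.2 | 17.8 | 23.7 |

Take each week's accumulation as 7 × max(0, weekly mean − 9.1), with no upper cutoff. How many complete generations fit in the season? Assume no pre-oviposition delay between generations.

3 generations

Weekly DD (7 × max(0, T̄ − 9.1)): 121.1, 114.8, 42.0, 81.9, 70.7, 0.0, 23.1, 69.3, 0.0, 60.9, 102.2.
Season total = 686.0 DD.
Complete generations = ⌊686.0 / 187⌋ = 3.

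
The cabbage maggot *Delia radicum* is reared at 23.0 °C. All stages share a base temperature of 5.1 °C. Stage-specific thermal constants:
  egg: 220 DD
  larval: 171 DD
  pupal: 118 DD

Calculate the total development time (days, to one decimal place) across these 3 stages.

Daily accumulation at 23.0 °C = 23.0 − 5.1 = 17.9 DD/day.
Total K = 220 + 171 + 118 = 509 DD.
Total duration = 509 / 17.9 = 28.436 ≈ 28.4 days.

28.4 days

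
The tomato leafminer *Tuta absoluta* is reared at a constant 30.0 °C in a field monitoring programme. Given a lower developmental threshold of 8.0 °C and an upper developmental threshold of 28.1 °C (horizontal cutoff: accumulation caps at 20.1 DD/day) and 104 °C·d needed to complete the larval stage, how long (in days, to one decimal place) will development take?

5.2 days

Temperature 30.0 °C exceeds the upper threshold, so daily accumulation caps at 28.1 − 8.0 = 20.1 DD/day.
Duration = 104 / 20.1 = 5.174 ≈ 5.2 days.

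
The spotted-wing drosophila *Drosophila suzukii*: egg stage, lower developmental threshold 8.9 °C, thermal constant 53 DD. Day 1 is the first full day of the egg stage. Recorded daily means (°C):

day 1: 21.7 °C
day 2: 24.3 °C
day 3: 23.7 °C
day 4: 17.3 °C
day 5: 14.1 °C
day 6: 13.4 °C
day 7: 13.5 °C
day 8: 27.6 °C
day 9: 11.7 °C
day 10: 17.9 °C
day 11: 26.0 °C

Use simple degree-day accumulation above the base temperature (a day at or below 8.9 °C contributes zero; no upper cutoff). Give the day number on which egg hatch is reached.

day 5

Daily DD above 8.9 °C: 12.8, 15.4, 14.8, 8.4, 5.2, 4.5, 4.6, 18.7, 2.8, 9.0, 17.1.
Cumulative: 12.8, 28.2, 43.0, 51.4, 56.6, 61.1, 65.7, 84.4, 87.2, 96.2, 113.3.
The total first reaches 53 DD on day 5.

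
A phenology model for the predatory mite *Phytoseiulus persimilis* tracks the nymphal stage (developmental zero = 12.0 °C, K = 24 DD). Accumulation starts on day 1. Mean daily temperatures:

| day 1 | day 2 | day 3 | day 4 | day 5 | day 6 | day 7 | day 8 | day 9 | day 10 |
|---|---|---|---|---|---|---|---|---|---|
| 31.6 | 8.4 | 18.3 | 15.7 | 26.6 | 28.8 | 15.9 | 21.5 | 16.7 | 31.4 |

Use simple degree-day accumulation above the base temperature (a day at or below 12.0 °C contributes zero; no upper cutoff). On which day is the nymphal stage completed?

day 3

Daily DD above 12.0 °C: 19.6, 0.0, 6.3, 3.7, 14.6, 16.8, 3.9, 9.5, 4.7, 19.4.
Cumulative: 19.6, 19.6, 25.9, 29.6, 44.2, 61.0, 64.9, 74.4, 79.1, 98.5.
The total first reaches 24 DD on day 3.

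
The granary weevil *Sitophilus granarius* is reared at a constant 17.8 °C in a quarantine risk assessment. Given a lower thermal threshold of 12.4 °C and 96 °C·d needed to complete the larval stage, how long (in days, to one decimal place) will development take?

Daily accumulation = 17.8 − 12.4 = 5.4 DD/day.
Duration = 96 / 5.4 = 17.778 ≈ 17.8 days.

17.8 days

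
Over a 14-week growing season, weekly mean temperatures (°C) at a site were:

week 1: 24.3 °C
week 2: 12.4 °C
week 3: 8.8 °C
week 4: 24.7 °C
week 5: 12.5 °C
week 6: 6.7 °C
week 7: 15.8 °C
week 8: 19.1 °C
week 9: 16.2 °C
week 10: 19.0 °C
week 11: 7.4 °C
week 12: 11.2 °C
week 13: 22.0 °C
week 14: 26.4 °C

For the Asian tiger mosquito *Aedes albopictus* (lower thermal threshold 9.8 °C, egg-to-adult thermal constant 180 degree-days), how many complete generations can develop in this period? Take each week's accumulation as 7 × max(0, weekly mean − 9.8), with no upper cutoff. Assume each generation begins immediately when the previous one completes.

3 generations

Weekly DD (7 × max(0, T̄ − 9.8)): 101.5, 18.2, 0.0, 104.3, 18.9, 0.0, 42.0, 65.1, 44.8, 64.4, 0.0, 9.8, 85.4, 116.2.
Season total = 670.6 DD.
Complete generations = ⌊670.6 / 180⌋ = 3.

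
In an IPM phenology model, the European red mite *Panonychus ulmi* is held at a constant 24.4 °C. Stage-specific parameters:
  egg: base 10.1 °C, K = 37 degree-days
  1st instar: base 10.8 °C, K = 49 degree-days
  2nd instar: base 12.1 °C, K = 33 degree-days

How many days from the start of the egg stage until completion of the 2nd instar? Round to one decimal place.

8.9 days

egg: 37 / (24.4 − 10.1) = 37 / 14.3 = 2.587 d.
1st instar: 49 / (24.4 − 10.8) = 49 / 13.6 = 3.603 d.
2nd instar: 33 / (24.4 − 12.1) = 33 / 12.3 = 2.683 d.
Sum = 8.873 ≈ 8.9 days.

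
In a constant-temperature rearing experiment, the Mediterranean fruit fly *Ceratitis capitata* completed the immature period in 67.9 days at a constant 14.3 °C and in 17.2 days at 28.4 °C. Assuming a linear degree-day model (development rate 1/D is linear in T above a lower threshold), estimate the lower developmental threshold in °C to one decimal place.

9.5 °C

Equal thermal constants: D₁(T₁ − T_b) = D₂(T₂ − T_b).
67.9·(14.3 − T_b) = 17.2·(28.4 − T_b)
T_b = (67.9·14.3 − 17.2·28.4) / (67.9 − 17.2) = 482.49 / 50.7 = 9.517 °C ≈ 9.5 °C.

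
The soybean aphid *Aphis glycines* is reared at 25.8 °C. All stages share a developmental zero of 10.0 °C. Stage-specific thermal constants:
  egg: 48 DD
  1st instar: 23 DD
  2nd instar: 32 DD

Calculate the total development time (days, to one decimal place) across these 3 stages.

6.5 days

Daily accumulation at 25.8 °C = 25.8 − 10.0 = 15.8 DD/day.
Total K = 48 + 23 + 32 = 103 DD.
Total duration = 103 / 15.8 = 6.519 ≈ 6.5 days.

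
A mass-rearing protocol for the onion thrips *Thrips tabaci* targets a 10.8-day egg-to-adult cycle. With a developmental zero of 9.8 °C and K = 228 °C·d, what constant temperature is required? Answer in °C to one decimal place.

30.9 °C

Required daily accumulation = 228 / 10.8 = 21.111 DD/day.
T = T_base + 21.111 = 9.8 + 21.111 = 30.911 ≈ 30.9 °C.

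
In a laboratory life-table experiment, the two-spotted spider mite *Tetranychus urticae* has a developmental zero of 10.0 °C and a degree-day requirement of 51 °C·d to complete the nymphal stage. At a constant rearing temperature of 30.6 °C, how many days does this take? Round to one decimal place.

Daily accumulation = 30.6 − 10.0 = 20.6 DD/day.
Duration = 51 / 20.6 = 2.476 ≈ 2.5 days.

2.5 days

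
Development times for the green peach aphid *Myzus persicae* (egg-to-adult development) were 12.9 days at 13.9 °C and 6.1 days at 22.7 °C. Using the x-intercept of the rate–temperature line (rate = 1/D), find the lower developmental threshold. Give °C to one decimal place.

6.0 °C

Equal thermal constants: D₁(T₁ − T_b) = D₂(T₂ − T_b).
12.9·(13.9 − T_b) = 6.1·(22.7 − T_b)
T_b = (12.9·13.9 − 6.1·22.7) / (12.9 − 6.1) = 40.84 / 6.8 = 6.006 °C ≈ 6.0 °C.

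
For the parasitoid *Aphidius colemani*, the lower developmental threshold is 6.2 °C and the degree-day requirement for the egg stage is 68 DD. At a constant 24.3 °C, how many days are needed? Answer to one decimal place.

3.8 days

Daily accumulation = 24.3 − 6.2 = 18.1 DD/day.
Duration = 68 / 18.1 = 3.757 ≈ 3.8 days.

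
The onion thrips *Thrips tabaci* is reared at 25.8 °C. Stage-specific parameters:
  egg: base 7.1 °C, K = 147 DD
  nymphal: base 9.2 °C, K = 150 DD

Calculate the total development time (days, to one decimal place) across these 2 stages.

16.9 days

egg: 147 / (25.8 − 7.1) = 147 / 18.7 = 7.861 d.
nymphal: 150 / (25.8 − 9.2) = 150 / 16.6 = 9.036 d.
Sum = 16.897 ≈ 16.9 days.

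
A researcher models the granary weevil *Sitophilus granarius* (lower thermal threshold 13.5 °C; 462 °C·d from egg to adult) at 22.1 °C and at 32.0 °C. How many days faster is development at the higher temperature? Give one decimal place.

28.7 days

At 22.1 °C: 462 / (22.1 − 13.5) = 462 / 8.6 = 53.721 d.
At 32.0 °C: 462 / (32.0 − 13.5) = 462 / 18.5 = 24.973 d.
Difference = |53.721 − 24.973| = 28.748 ≈ 28.7 days.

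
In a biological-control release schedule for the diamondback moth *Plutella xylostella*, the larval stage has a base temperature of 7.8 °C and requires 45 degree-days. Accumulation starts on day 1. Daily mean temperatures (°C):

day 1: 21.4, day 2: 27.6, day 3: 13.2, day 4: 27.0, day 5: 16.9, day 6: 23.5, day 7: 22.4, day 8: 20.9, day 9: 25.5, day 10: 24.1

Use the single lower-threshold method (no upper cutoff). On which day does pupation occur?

day 4

Daily DD above 7.8 °C: 13.6, 19.8, 5.4, 19.2, 9.1, 15.7, 14.6, 13.1, 17.7, 16.3.
Cumulative: 13.6, 33.4, 38.8, 58.0, 67.1, 82.8, 97.4, 110.5, 128.2, 144.5.
The total first reaches 45 DD on day 4.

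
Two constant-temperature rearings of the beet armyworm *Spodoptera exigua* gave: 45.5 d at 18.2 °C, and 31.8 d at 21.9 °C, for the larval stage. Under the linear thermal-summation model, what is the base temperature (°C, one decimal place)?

9.6 °C

Linear rate model ⇒ the product D·(T − T_b) is constant across temperatures.
45.5·(18.2 − T_b) = 31.8·(21.9 − T_b)
T_b = (45.5·18.2 − 31.8·21.9) / (45.5 − 31.8) = 131.68 / 13.7 = 9.612 °C ≈ 9.6 °C.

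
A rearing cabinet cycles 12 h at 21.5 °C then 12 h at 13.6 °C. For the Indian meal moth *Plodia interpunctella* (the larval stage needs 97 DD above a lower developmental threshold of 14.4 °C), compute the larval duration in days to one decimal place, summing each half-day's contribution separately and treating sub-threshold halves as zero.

27.3 days

Day half: max(0, 21.5 − 14.4) × 0.5 = 7.1 × 0.5 = 3.55 DD.
Night half: max(0, 13.6 − 14.4) × 0.5 = 0.0 × 0.5 = 0.00 DD.
Per 24 h: 3.55 DD/day.
Duration = 97 / 3.55 = 27.324 ≈ 27.3 days.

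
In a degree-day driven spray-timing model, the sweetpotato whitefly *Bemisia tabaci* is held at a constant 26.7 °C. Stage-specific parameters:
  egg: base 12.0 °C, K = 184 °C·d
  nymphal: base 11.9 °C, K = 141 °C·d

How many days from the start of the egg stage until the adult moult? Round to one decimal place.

22.0 days

egg: 184 / (26.7 − 12.0) = 184 / 14.7 = 12.517 d.
nymphal: 141 / (26.7 − 11.9) = 141 / 14.8 = 9.527 d.
Sum = 22.044 ≈ 22.0 days.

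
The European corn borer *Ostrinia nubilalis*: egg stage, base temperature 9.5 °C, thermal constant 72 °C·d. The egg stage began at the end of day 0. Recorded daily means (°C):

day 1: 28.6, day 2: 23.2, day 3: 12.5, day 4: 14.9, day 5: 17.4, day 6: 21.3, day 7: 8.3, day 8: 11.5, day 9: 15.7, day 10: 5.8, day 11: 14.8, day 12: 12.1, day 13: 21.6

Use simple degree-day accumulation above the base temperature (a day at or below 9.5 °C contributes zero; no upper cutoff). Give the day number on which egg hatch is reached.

Daily DD above 9.5 °C: 19.1, 13.7, 3.0, 5.4, 7.9, 11.8, 0.0, 2.0, 6.2, 0.0, 5.3, 2.6, 12.1.
Cumulative: 19.1, 32.8, 35.8, 41.2, 49.1, 60.9, 60.9, 62.9, 69.1, 69.1, 74.4, 77.0, 89.1.
The total first reaches 72 DD on day 11.

day 11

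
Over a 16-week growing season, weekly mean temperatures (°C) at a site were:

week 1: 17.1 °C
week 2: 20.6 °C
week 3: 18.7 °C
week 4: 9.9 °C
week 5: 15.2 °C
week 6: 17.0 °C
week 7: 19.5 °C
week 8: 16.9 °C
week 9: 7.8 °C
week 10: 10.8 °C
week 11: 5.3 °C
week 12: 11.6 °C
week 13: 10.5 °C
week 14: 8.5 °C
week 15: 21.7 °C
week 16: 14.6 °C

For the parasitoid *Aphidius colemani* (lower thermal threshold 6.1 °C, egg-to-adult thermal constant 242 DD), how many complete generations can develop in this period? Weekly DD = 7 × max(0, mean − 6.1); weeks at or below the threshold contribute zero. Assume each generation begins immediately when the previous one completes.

3 generations

Weekly DD (7 × max(0, T̄ − 6.1)): 77.0, 101.5, 88.2, 26.6, 63.7, 76.3, 93.8, 75.6, 11.9, 32.9, 0.0, 38.5, 30.8, 16.8, 109.2, 59.5.
Season total = 902.3 DD.
Complete generations = ⌊902.3 / 242⌋ = 3.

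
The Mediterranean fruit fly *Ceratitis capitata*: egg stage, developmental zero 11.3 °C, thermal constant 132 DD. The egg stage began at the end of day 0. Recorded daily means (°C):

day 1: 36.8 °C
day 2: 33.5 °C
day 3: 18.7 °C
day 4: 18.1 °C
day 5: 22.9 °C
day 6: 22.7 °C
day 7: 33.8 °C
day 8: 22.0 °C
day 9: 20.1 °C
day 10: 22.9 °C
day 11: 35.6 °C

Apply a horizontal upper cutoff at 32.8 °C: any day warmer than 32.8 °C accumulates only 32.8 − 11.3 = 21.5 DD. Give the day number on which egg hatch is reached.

Daily DD above 11.3 °C (capped at 21.5): 21.5, 21.5, 7.4, 6.8, 11.6, 11.4, 21.5, 10.7, 8.8, 11.6, 21.5.
Cumulative: 21.5, 43.0, 50.4, 57.2, 68.8, 80.2, 101.7, 112.4, 121.2, 132.8, 154.3.
The total first reaches 132 DD on day 10.

day 10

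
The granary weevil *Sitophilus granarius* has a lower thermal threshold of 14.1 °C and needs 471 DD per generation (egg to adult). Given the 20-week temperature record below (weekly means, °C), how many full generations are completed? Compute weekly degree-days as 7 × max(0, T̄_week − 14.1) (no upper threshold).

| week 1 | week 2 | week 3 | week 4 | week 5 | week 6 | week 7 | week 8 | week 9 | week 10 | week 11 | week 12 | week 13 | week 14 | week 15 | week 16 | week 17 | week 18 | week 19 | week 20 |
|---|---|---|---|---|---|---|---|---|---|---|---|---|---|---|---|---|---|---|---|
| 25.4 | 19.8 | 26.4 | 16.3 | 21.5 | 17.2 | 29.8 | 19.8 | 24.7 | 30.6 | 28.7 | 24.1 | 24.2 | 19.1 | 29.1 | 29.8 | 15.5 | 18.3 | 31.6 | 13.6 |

2 generations

Weekly DD (7 × max(0, T̄ − 14.1)): 79.1, 39.9, 86.1, 15.4, 51.8, 21.7, 109.9, 39.9, 74.2, 115.5, 102.2, 70.0, 70.7, 35.0, 105.0, 109.9, 9.8, 29.4, 122.5, 0.0.
Season total = 1288.0 DD.
Complete generations = ⌊1288.0 / 471⌋ = 2.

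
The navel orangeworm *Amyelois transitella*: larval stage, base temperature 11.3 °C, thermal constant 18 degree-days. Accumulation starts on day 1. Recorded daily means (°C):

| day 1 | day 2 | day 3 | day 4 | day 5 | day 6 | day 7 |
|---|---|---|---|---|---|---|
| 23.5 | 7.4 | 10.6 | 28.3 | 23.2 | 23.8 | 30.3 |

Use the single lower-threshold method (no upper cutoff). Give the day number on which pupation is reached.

Daily DD above 11.3 °C: 12.2, 0.0, 0.0, 17.0, 11.9, 12.5, 19.0.
Cumulative: 12.2, 12.2, 12.2, 29.2, 41.1, 53.6, 72.6.
The total first reaches 18 DD on day 4.

day 4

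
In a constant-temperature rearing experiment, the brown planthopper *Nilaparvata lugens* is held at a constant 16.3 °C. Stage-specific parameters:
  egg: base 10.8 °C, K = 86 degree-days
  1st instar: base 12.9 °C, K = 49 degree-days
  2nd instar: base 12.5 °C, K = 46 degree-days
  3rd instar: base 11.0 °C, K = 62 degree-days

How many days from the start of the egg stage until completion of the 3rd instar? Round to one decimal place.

egg: 86 / (16.3 − 10.8) = 86 / 5.5 = 15.636 d.
1st instar: 49 / (16.3 − 12.9) = 49 / 3.4 = 14.412 d.
2nd instar: 46 / (16.3 − 12.5) = 46 / 3.8 = 12.105 d.
3rd instar: 62 / (16.3 − 11.0) = 62 / 5.3 = 11.698 d.
Sum = 53.852 ≈ 53.9 days.

53.9 days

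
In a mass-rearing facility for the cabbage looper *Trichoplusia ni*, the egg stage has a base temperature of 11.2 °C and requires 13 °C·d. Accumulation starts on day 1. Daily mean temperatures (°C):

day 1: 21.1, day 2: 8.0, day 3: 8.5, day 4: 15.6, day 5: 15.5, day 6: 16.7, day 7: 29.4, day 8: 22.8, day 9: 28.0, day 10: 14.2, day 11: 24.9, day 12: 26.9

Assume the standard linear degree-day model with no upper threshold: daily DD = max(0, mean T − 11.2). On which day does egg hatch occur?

Daily DD above 11.2 °C: 9.9, 0.0, 0.0, 4.4, 4.3, 5.5, 18.2, 11.6, 16.8, 3.0, 13.7, 15.7.
Cumulative: 9.9, 9.9, 9.9, 14.3, 18.6, 24.1, 42.3, 53.9, 70.7, 73.7, 87.4, 103.1.
The total first reaches 13 DD on day 4.

day 4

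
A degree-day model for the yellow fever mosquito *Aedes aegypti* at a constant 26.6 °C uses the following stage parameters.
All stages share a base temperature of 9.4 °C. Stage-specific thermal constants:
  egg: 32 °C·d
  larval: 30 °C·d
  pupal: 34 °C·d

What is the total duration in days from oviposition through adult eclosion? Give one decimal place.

5.6 days

Daily accumulation at 26.6 °C = 26.6 − 9.4 = 17.2 DD/day.
Total K = 32 + 30 + 34 = 96 DD.
Total duration = 96 / 17.2 = 5.581 ≈ 5.6 days.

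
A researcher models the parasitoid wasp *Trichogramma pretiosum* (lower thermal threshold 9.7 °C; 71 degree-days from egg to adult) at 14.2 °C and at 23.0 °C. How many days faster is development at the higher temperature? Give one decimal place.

At 14.2 °C: 71 / (14.2 − 9.7) = 71 / 4.5 = 15.778 d.
At 23.0 °C: 71 / (23.0 − 9.7) = 71 / 13.3 = 5.338 d.
Difference = |15.778 − 5.338| = 10.439 ≈ 10.4 days.

10.4 days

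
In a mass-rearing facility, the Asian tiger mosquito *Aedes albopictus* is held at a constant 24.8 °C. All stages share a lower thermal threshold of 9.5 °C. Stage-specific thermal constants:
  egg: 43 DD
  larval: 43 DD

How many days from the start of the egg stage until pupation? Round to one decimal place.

Daily accumulation at 24.8 °C = 24.8 − 9.5 = 15.3 DD/day.
Total K = 43 + 43 = 86 DD.
Total duration = 86 / 15.3 = 5.621 ≈ 5.6 days.

5.6 days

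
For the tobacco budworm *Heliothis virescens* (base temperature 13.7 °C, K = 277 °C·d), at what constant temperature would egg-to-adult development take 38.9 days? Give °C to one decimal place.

Required daily accumulation = 277 / 38.9 = 7.121 DD/day.
T = T_base + 7.121 = 13.7 + 7.121 = 20.821 ≈ 20.8 °C.

20.8 °C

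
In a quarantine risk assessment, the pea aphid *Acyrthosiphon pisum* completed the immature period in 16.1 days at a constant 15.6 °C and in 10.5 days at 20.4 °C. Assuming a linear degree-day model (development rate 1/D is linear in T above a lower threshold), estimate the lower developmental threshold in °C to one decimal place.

Under the model K = D·(T − T_b), so D₁·(T₁ − T_b) = D₂·(T₂ − T_b).
16.1·(15.6 − T_b) = 10.5·(20.4 − T_b)
T_b = (16.1·15.6 − 10.5·20.4) / (16.1 − 10.5) = 36.96 / 5.6 = 6.600 °C ≈ 6.6 °C.

6.6 °C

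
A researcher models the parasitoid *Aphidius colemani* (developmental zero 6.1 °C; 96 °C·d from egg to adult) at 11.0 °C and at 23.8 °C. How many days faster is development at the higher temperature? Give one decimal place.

14.2 days

At 11.0 °C: 96 / (11.0 − 6.1) = 96 / 4.9 = 19.592 d.
At 23.8 °C: 96 / (23.8 − 6.1) = 96 / 17.7 = 5.424 d.
Difference = |19.592 − 5.424| = 14.168 ≈ 14.2 days.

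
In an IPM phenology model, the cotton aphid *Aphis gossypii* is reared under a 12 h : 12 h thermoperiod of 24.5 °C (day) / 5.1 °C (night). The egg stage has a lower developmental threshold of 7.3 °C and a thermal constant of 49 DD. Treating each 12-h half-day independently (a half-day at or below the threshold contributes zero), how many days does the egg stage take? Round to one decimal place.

Day half: max(0, 24.5 − 7.3) × 0.5 = 17.2 × 0.5 = 8.60 DD.
Night half: max(0, 5.1 − 7.3) × 0.5 = 0.0 × 0.5 = 0.00 DD.
Per 24 h: 8.60 DD/day.
Duration = 49 / 8.60 = 5.698 ≈ 5.7 days.

5.7 days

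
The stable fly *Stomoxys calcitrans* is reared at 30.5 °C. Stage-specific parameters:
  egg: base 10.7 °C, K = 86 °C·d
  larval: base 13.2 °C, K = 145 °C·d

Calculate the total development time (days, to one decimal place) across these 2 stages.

12.7 days

egg: 86 / (30.5 − 10.7) = 86 / 19.8 = 4.343 d.
larval: 145 / (30.5 − 13.2) = 145 / 17.3 = 8.382 d.
Sum = 12.725 ≈ 12.7 days.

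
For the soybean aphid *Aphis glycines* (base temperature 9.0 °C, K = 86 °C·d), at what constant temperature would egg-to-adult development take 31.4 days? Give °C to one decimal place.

11.7 °C

Required daily accumulation = 86 / 31.4 = 2.739 DD/day.
T = T_base + 2.739 = 9.0 + 2.739 = 11.739 ≈ 11.7 °C.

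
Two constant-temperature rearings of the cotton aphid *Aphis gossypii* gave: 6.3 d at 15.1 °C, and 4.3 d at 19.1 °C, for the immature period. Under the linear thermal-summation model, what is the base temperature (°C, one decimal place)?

Under the model K = D·(T − T_b), so D₁·(T₁ − T_b) = D₂·(T₂ − T_b).
6.3·(15.1 − T_b) = 4.3·(19.1 − T_b)
T_b = (6.3·15.1 − 4.3·19.1) / (6.3 − 4.3) = 13.00 / 2.0 = 6.500 °C ≈ 6.5 °C.

6.5 °C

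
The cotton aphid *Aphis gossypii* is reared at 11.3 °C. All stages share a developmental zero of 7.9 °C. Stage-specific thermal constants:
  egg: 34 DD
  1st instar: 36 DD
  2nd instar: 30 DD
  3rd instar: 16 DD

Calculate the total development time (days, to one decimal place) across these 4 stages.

Daily accumulation at 11.3 °C = 11.3 − 7.9 = 3.4 DD/day.
Total K = 34 + 36 + 30 + 16 = 116 DD.
Total duration = 116 / 3.4 = 34.118 ≈ 34.1 days.

34.1 days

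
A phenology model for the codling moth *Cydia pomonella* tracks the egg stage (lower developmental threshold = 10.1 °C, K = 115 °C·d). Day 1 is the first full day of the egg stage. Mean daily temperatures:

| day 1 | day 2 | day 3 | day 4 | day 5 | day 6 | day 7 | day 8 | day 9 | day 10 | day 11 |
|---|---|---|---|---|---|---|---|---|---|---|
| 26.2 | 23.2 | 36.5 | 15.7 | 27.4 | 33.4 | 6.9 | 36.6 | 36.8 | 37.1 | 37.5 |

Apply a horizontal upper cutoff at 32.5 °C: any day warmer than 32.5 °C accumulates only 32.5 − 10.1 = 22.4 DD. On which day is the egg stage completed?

day 8

Daily DD above 10.1 °C (capped at 22.4): 16.1, 13.1, 22.4, 5.6, 17.3, 22.4, 0.0, 22.4, 22.4, 22.4, 22.4.
Cumulative: 16.1, 29.2, 51.6, 57.2, 74.5, 96.9, 96.9, 119.3, 141.7, 164.1, 186.5.
The total first reaches 115 DD on day 8.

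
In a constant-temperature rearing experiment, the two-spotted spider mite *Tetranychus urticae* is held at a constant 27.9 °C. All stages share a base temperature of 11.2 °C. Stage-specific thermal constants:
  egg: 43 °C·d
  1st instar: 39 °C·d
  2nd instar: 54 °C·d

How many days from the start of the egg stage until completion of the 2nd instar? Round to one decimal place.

Daily accumulation at 27.9 °C = 27.9 − 11.2 = 16.7 DD/day.
Total K = 43 + 39 + 54 = 136 DD.
Total duration = 136 / 16.7 = 8.144 ≈ 8.1 days.

8.1 days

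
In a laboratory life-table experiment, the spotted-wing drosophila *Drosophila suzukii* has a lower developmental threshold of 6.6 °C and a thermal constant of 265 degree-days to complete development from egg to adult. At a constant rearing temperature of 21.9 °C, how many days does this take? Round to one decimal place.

Daily accumulation = 21.9 − 6.6 = 15.3 DD/day.
Duration = 265 / 15.3 = 17.320 ≈ 17.3 days.

17.3 days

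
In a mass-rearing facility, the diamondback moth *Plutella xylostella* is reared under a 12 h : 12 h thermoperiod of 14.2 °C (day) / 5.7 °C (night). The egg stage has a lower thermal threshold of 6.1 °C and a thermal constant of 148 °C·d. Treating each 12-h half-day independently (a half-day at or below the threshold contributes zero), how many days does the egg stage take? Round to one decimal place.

36.5 days

Day half: max(0, 14.2 − 6.1) × 0.5 = 8.1 × 0.5 = 4.05 DD.
Night half: max(0, 5.7 − 6.1) × 0.5 = 0.0 × 0.5 = 0.00 DD.
Per 24 h: 4.05 DD/day.
Duration = 148 / 4.05 = 36.543 ≈ 36.5 days.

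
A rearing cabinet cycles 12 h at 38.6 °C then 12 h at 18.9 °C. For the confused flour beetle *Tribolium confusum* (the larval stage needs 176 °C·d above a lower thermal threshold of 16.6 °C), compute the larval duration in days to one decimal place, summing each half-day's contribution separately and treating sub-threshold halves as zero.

Day half: max(0, 38.6 − 16.6) × 0.5 = 22.0 × 0.5 = 11.00 DD.
Night half: max(0, 18.9 − 16.6) × 0.5 = 2.3 × 0.5 = 1.15 DD.
Per 24 h: 12.15 DD/day.
Duration = 176 / 12.15 = 14.486 ≈ 14.5 days.

14.5 days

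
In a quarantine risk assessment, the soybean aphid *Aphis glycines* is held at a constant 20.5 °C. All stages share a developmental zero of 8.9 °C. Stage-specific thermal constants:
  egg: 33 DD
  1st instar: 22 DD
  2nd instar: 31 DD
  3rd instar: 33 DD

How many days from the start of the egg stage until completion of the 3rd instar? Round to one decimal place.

Daily accumulation at 20.5 °C = 20.5 − 8.9 = 11.6 DD/day.
Total K = 33 + 22 + 31 + 33 = 119 DD.
Total duration = 119 / 11.6 = 10.259 ≈ 10.3 days.

10.3 days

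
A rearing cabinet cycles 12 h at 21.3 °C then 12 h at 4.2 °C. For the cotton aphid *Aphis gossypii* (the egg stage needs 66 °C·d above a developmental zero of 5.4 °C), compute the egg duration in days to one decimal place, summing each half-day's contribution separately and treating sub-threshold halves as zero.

8.3 days

Day half: max(0, 21.3 − 5.4) × 0.5 = 15.9 × 0.5 = 7.95 DD.
Night half: max(0, 4.2 − 5.4) × 0.5 = 0.0 × 0.5 = 0.00 DD.
Per 24 h: 7.95 DD/day.
Duration = 66 / 7.95 = 8.302 ≈ 8.3 days.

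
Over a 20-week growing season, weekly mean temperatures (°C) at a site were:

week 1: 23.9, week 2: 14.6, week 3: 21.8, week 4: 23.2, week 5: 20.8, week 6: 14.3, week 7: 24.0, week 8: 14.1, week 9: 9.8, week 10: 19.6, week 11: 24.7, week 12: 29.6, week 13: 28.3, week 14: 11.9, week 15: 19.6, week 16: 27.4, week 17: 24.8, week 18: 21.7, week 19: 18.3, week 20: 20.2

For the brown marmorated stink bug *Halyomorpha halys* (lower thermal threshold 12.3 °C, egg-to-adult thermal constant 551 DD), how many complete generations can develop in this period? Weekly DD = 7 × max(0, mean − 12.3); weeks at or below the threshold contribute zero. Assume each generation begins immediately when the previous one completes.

Weekly DD (7 × max(0, T̄ − 12.3)): 81.2, 16.1, 66.5, 76.3, 59.5, 14.0, 81.9, 12.6, 0.0, 51.1, 86.8, 121.1, 112.0, 0.0, 51.1, 105.7, 87.5, 65.8, 42.0, 55.3.
Season total = 1186.5 DD.
Complete generations = ⌊1186.5 / 551⌋ = 2.

2 generations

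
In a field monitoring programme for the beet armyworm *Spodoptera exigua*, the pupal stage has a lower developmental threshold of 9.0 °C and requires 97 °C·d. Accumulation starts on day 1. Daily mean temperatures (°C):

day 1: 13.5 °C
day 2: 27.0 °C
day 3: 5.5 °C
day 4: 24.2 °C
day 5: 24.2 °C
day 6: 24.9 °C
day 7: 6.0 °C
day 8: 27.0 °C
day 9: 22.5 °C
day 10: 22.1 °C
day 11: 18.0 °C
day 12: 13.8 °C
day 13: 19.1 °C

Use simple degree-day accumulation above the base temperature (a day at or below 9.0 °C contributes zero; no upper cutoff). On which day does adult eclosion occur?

day 9

Daily DD above 9.0 °C: 4.5, 18.0, 0.0, 15.2, 15.2, 15.9, 0.0, 18.0, 13.5, 13.1, 9.0, 4.8, 10.1.
Cumulative: 4.5, 22.5, 22.5, 37.7, 52.9, 68.8, 68.8, 86.8, 100.3, 113.4, 122.4, 127.2, 137.3.
The total first reaches 97 DD on day 9.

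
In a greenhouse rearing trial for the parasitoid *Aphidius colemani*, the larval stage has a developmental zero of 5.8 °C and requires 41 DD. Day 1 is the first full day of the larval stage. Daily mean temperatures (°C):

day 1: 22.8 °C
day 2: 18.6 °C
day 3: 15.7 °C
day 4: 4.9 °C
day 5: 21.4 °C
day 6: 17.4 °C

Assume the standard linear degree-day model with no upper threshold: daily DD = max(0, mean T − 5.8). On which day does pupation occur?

day 5

Daily DD above 5.8 °C: 17.0, 12.8, 9.9, 0.0, 15.6, 11.6.
Cumulative: 17.0, 29.8, 39.7, 39.7, 55.3, 66.9.
The total first reaches 41 DD on day 5.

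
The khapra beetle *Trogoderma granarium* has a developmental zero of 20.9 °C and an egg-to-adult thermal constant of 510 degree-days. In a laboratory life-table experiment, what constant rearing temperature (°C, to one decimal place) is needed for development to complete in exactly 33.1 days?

Required daily accumulation = 510 / 33.1 = 15.408 DD/day.
T = T_base + 15.408 = 20.9 + 15.408 = 36.308 ≈ 36.3 °C.

36.3 °C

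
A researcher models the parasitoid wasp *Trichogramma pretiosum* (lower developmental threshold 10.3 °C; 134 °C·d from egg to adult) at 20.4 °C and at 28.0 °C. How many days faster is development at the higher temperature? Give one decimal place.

At 20.4 °C: 134 / (20.4 − 10.3) = 134 / 10.1 = 13.267 d.
At 28.0 °C: 134 / (28.0 − 10.3) = 134 / 17.7 = 7.571 d.
Difference = |13.267 − 7.571| = 5.697 ≈ 5.7 days.

5.7 days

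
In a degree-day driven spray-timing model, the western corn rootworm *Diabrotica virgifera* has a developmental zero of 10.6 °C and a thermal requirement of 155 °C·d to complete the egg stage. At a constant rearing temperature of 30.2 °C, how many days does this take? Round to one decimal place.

Daily accumulation = 30.2 − 10.6 = 19.6 DD/day.
Duration = 155 / 19.6 = 7.908 ≈ 7.9 days.

7.9 days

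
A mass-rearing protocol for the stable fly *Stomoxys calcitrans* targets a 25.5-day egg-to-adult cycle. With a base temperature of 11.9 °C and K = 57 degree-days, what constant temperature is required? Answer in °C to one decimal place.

14.1 °C

Required daily accumulation = 57 / 25.5 = 2.235 DD/day.
T = T_base + 2.235 = 11.9 + 2.235 = 14.135 ≈ 14.1 °C.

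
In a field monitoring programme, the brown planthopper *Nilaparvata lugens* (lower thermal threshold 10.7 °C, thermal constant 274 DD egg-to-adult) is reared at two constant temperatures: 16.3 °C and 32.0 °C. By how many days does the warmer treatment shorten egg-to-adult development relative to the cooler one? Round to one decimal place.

36.1 days

At 16.3 °C: 274 / (16.3 − 10.7) = 274 / 5.6 = 48.929 d.
At 32.0 °C: 274 / (32.0 − 10.7) = 274 / 21.3 = 12.864 d.
Difference = |48.929 − 12.864| = 36.065 ≈ 36.1 days.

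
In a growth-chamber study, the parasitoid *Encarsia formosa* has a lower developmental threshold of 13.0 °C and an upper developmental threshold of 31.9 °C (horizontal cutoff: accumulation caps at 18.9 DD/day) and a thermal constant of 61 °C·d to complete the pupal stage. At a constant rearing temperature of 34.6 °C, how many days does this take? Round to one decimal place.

Temperature 34.6 °C exceeds the upper threshold, so daily accumulation caps at 31.9 − 13.0 = 18.9 DD/day.
Duration = 61 / 18.9 = 3.228 ≈ 3.2 days.

3.2 days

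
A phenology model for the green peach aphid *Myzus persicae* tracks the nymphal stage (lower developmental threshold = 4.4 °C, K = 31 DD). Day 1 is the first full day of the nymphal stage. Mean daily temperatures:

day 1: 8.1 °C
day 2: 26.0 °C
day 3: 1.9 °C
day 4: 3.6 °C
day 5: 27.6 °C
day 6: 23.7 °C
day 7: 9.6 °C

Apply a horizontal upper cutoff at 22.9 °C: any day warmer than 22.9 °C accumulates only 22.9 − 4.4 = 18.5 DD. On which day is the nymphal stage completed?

day 5

Daily DD above 4.4 °C (capped at 18.5): 3.7, 18.5, 0.0, 0.0, 18.5, 18.5, 5.2.
Cumulative: 3.7, 22.2, 22.2, 22.2, 40.7, 59.2, 64.4.
The total first reaches 31 DD on day 5.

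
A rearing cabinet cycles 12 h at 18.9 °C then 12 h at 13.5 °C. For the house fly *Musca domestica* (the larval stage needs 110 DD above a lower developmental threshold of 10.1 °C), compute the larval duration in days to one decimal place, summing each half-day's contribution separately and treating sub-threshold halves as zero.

Day half: max(0, 18.9 − 10.1) × 0.5 = 8.8 × 0.5 = 4.40 DD.
Night half: max(0, 13.5 − 10.1) × 0.5 = 3.4 × 0.5 = 1.70 DD.
Per 24 h: 6.10 DD/day.
Duration = 110 / 6.10 = 18.033 ≈ 18.0 days.

18.0 days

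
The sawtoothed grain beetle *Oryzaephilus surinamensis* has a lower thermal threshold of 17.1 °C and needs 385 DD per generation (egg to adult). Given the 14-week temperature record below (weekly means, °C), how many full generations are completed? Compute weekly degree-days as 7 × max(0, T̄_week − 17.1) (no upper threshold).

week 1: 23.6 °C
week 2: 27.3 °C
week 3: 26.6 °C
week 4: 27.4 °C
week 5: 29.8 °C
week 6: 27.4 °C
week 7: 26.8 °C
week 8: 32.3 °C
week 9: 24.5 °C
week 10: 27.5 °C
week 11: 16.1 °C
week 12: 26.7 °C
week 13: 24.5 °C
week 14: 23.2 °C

Weekly DD (7 × max(0, T̄ − 17.1)): 45.5, 71.4, 66.5, 72.1, 88.9, 72.1, 67.9, 106.4, 51.8, 72.8, 0.0, 67.2, 51.8, 42.7.
Season total = 877.1 DD.
Complete generations = ⌊877.1 / 385⌋ = 2.

2 generations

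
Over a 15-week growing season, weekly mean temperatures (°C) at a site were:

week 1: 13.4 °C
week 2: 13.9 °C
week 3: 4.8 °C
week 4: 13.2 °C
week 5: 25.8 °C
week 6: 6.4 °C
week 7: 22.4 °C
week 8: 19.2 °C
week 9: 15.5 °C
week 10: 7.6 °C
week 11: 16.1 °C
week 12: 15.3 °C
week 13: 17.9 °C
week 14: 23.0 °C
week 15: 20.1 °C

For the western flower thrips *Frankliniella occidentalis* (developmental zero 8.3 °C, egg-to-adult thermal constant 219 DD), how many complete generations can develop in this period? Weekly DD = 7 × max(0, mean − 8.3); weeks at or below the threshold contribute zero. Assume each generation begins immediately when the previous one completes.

Weekly DD (7 × max(0, T̄ − 8.3)): 35.7, 39.2, 0.0, 34.3, 122.5, 0.0, 98.7, 76.3, 50.4, 0.0, 54.6, 49.0, 67.2, 102.9, 82.6.
Season total = 813.4 DD.
Complete generations = ⌊813.4 / 219⌋ = 3.

3 generations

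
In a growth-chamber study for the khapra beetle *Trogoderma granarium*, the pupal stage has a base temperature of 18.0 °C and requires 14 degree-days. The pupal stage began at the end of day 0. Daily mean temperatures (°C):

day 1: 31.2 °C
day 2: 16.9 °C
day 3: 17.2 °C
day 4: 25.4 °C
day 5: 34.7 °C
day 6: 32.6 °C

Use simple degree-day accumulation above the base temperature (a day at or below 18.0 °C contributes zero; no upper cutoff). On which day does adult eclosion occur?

day 4

Daily DD above 18.0 °C: 13.2, 0.0, 0.0, 7.4, 16.7, 14.6.
Cumulative: 13.2, 13.2, 13.2, 20.6, 37.3, 51.9.
The total first reaches 14 DD on day 4.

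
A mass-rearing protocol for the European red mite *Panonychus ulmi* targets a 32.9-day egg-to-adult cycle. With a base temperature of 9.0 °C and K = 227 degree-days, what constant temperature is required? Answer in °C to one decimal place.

Required daily accumulation = 227 / 32.9 = 6.900 DD/day.
T = T_base + 6.900 = 9.0 + 6.900 = 15.900 ≈ 15.9 °C.

15.9 °C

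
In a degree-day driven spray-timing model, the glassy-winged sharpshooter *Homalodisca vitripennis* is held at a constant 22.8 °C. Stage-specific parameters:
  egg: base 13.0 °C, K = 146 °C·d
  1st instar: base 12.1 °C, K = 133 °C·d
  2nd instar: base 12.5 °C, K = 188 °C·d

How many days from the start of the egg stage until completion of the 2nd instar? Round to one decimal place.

45.6 days

egg: 146 / (22.8 − 13.0) = 146 / 9.8 = 14.898 d.
1st instar: 133 / (22.8 − 12.1) = 133 / 10.7 = 12.430 d.
2nd instar: 188 / (22.8 − 12.5) = 188 / 10.3 = 18.252 d.
Sum = 45.580 ≈ 45.6 days.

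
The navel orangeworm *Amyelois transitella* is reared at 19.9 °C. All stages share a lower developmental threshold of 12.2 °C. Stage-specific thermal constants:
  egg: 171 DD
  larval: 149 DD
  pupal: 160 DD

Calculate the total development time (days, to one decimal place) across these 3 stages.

Daily accumulation at 19.9 °C = 19.9 − 12.2 = 7.7 DD/day.
Total K = 171 + 149 + 160 = 480 DD.
Total duration = 480 / 7.7 = 62.338 ≈ 62.3 days.

62.3 days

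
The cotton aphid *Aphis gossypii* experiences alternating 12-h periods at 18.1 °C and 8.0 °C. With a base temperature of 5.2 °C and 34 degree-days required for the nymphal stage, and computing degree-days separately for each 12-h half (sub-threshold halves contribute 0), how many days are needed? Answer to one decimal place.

Day half: max(0, 18.1 − 5.2) × 0.5 = 12.9 × 0.5 = 6.45 DD.
Night half: max(0, 8.0 − 5.2) × 0.5 = 2.8 × 0.5 = 1.40 DD.
Per 24 h: 7.85 DD/day.
Duration = 34 / 7.85 = 4.331 ≈ 4.3 days.

4.3 days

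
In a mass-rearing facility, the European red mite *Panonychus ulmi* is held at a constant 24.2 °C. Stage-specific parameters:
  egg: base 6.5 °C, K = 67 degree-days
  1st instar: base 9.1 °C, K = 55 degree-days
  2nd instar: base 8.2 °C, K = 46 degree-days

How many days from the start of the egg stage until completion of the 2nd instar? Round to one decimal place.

egg: 67 / (24.2 − 6.5) = 67 / 17.7 = 3.785 d.
1st instar: 55 / (24.2 − 9.1) = 55 / 15.1 = 3.642 d.
2nd instar: 46 / (24.2 − 8.2) = 46 / 16.0 = 2.875 d.
Sum = 10.303 ≈ 10.3 days.

10.3 days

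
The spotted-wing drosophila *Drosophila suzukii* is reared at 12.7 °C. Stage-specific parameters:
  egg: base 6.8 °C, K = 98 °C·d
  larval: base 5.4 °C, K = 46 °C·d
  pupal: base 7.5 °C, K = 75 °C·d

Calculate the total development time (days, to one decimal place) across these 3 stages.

egg: 98 / (12.7 − 6.8) = 98 / 5.9 = 16.610 d.
larval: 46 / (12.7 − 5.4) = 46 / 7.3 = 6.301 d.
pupal: 75 / (12.7 − 7.5) = 75 / 5.2 = 14.423 d.
Sum = 37.335 ≈ 37.3 days.

37.3 days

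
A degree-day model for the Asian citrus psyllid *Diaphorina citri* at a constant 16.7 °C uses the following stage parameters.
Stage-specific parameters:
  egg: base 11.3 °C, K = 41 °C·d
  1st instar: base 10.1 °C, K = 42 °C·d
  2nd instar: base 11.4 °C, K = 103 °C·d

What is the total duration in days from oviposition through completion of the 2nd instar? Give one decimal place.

egg: 41 / (16.7 − 11.3) = 41 / 5.4 = 7.593 d.
1st instar: 42 / (16.7 − 10.1) = 42 / 6.6 = 6.364 d.
2nd instar: 103 / (16.7 − 11.4) = 103 / 5.3 = 19.434 d.
Sum = 33.390 ≈ 33.4 days.

33.4 days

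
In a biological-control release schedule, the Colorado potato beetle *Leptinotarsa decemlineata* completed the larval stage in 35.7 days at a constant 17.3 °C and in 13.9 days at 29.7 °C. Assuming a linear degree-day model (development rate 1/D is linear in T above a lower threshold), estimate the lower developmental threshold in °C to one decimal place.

Linear rate model ⇒ the product D·(T − T_b) is constant across temperatures.
35.7·(17.3 − T_b) = 13.9·(29.7 − T_b)
T_b = (35.7·17.3 − 13.9·29.7) / (35.7 − 13.9) = 204.78 / 21.8 = 9.394 °C ≈ 9.4 °C.

9.4 °C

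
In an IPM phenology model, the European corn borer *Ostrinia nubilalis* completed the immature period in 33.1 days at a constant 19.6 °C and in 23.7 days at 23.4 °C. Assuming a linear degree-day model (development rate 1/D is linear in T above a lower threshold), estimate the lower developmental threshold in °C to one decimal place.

10.0 °C

Linear rate model ⇒ the product D·(T − T_b) is constant across temperatures.
33.1·(19.6 − T_b) = 23.7·(23.4 − T_b)
T_b = (33.1·19.6 − 23.7·23.4) / (33.1 − 23.7) = 94.18 / 9.4 = 10.019 °C ≈ 10.0 °C.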